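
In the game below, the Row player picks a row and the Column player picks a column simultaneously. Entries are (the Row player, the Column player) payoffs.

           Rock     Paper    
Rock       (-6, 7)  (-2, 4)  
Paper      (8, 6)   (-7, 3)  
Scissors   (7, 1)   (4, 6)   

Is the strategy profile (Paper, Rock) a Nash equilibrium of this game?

Holding the Column player at Rock: the Row player gets 8 from Paper, versus -6 from Rock, 7 from Scissors. No profitable deviation for the Row player.
Holding the Row player at Paper: the Column player gets 6 from Rock, versus 3 from Paper. No profitable deviation for the Column player either.

Yes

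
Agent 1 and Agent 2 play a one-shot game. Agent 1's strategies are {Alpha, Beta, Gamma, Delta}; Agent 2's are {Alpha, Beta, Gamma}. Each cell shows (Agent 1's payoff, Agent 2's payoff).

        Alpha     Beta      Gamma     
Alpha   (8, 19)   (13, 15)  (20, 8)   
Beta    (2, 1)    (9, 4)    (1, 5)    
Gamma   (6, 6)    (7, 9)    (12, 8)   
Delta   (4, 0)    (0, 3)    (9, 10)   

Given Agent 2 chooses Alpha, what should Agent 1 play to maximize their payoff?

With Agent 2 fixed at Alpha, Agent 1's payoffs are: Alpha → 8, Beta → 2, Gamma → 6, Delta → 4.
The maximum is 8, achieved by Alpha.

Alpha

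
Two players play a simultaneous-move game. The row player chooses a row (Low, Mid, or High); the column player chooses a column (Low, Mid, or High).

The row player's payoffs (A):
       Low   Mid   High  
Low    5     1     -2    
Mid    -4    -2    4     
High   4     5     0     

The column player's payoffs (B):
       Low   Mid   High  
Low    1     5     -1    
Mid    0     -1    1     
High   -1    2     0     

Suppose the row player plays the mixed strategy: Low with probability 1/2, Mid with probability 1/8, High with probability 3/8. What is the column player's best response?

Compute the column player's expected payoff from each pure strategy against the given mix.
Low: (1/2)·1 + (1/8)·0 + (3/8)·(-1) = 1/8
Mid: (1/2)·5 + (1/8)·(-1) + (3/8)·2 = 25/8
High: (1/2)·(-1) + (1/8)·1 + (3/8)·0 = -3/8
Highest expected payoff is 25/8, from Mid.

Mid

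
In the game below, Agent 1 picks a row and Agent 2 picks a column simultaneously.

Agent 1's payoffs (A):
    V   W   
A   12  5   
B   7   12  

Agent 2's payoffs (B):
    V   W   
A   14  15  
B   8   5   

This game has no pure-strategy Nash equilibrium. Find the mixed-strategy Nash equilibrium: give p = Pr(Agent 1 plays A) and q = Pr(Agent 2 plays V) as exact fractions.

p = 3/4, q = 7/12

In a mixed NE each player is indifferent between their pure strategies, so the opponent's mix sets the indifference.
Agent 2 indifferent between V and W: p·14 + (1−p)·8 = p·15 + (1−p)·5 ⟹ 8 + 6p = 5 + 10p ⟹ p = 3/4.
Agent 1 indifferent between A and B: q·12 + (1−q)·5 = q·7 + (1−q)·12 ⟹ 5 + 7q = 12 + (-5)q ⟹ q = 7/12.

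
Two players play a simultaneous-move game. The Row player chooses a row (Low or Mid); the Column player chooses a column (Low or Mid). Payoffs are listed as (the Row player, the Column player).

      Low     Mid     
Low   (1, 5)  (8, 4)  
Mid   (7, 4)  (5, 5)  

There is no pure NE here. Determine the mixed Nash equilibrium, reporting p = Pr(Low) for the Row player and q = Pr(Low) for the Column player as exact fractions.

Each player's mixing probability is pinned down by making the *other* player indifferent.
The Column player indifferent between Low and Mid: p·5 + (1−p)·4 = p·4 + (1−p)·5 ⟹ 4 + 1p = 5 + (-1)p ⟹ p = 1/2.
The Row player indifferent between Low and Mid: q·1 + (1−q)·8 = q·7 + (1−q)·5 ⟹ 8 + (-7)q = 5 + 2q ⟹ q = 1/3.

p = 1/2, q = 1/3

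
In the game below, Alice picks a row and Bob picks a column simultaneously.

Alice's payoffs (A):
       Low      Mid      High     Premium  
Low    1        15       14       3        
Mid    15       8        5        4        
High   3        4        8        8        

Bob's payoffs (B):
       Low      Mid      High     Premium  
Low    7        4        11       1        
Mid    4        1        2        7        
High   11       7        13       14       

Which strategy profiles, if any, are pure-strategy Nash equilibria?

(Low, High) and (High, Premium)

Find each player's best response to every opponent strategy; NE are the intersections.
Alice's best responses — vs Low: Mid (payoff 15); vs Mid: Low (payoff 15); vs High: Low (payoff 14); vs Premium: High (payoff 8).
Bob's best responses — vs Low: High (payoff 11); vs Mid: Premium (payoff 7); vs High: Premium (payoff 14).
Mutual best responses occur at (Low, High) and (High, Premium); at each, neither player gains by switching.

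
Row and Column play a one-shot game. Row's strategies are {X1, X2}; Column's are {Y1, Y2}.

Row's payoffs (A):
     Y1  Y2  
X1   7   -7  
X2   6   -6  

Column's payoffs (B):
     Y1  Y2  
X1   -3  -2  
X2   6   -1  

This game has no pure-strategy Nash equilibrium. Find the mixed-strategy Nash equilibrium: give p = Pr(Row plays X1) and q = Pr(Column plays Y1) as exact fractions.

Each player's mixing probability is pinned down by making the *other* player indifferent.
Column indifferent between Y1 and Y2: p·(-3) + (1−p)·6 = p·(-2) + (1−p)·(-1) ⟹ 6 + (-9)p = (-1) + (-1)p ⟹ p = 7/8.
Row indifferent between X1 and X2: q·7 + (1−q)·(-7) = q·6 + (1−q)·(-6) ⟹ (-7) + 14q = (-6) + 12q ⟹ q = 1/2.

p = 7/8, q = 1/2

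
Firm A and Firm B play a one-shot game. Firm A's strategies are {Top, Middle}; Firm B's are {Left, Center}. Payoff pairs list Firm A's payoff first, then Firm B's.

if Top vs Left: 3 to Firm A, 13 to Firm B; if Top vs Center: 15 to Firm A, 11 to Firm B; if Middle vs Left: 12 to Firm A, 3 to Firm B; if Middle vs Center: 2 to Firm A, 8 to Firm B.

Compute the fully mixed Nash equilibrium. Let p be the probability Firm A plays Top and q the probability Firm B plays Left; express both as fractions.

Each player's mixing probability is pinned down by making the *other* player indifferent.
Firm B indifferent between Left and Center: p·13 + (1−p)·3 = p·11 + (1−p)·8 ⟹ 3 + 10p = 8 + 3p ⟹ p = 5/7.
Firm A indifferent between Top and Middle: q·3 + (1−q)·15 = q·12 + (1−q)·2 ⟹ 15 + (-12)q = 2 + 10q ⟹ q = 13/22.

p = 5/7, q = 13/22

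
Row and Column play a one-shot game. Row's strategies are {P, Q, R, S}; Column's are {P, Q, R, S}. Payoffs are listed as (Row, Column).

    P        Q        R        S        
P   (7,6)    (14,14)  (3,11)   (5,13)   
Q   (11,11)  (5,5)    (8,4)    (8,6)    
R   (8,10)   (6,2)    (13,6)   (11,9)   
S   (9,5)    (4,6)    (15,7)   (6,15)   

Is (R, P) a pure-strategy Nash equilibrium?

Holding Column at P: Row gets 8 from R but could get 11 by switching to Q. Row has a profitable deviation.

No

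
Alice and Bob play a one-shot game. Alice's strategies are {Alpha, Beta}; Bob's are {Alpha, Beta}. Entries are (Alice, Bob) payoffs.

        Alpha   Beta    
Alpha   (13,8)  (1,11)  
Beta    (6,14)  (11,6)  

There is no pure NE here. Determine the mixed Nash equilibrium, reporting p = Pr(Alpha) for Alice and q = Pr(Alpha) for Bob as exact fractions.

p = 8/11, q = 10/17

In a mixed NE each player is indifferent between their pure strategies, so the opponent's mix sets the indifference.
Bob indifferent between Alpha and Beta: p·8 + (1−p)·14 = p·11 + (1−p)·6 ⟹ 14 + (-6)p = 6 + 5p ⟹ p = 8/11.
Alice indifferent between Alpha and Beta: q·13 + (1−q)·1 = q·6 + (1−q)·11 ⟹ 1 + 12q = 11 + (-5)q ⟹ q = 10/17.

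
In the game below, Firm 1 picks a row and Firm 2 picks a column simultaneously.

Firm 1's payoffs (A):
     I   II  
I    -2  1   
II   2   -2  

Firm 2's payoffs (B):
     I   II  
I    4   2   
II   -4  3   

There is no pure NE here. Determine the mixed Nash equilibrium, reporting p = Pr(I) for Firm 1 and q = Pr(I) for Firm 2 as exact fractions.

Each player's mixing probability is pinned down by making the *other* player indifferent.
Firm 2 indifferent between I and II: p·4 + (1−p)·(-4) = p·2 + (1−p)·3 ⟹ (-4) + 8p = 3 + (-1)p ⟹ p = 7/9.
Firm 1 indifferent between I and II: q·(-2) + (1−q)·1 = q·2 + (1−q)·(-2) ⟹ 1 + (-3)q = (-2) + 4q ⟹ q = 3/7.

p = 7/9, q = 3/7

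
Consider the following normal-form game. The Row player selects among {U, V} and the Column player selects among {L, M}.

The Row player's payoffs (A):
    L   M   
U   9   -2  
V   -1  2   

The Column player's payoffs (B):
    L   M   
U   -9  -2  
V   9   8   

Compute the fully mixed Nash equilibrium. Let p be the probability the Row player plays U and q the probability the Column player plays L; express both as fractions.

p = 1/8, q = 2/7

In a mixed NE each player is indifferent between their pure strategies, so the opponent's mix sets the indifference.
The Column player indifferent between L and M: p·(-9) + (1−p)·9 = p·(-2) + (1−p)·8 ⟹ 9 + (-18)p = 8 + (-10)p ⟹ p = 1/8.
The Row player indifferent between U and V: q·9 + (1−q)·(-2) = q·(-1) + (1−q)·2 ⟹ (-2) + 11q = 2 + (-3)q ⟹ q = 2/7.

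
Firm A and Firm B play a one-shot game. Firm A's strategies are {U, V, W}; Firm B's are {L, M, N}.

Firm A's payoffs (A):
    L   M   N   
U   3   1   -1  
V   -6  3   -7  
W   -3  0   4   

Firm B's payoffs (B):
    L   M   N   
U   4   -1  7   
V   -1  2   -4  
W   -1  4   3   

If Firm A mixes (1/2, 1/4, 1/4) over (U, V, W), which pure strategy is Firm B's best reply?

N

Firm B's best reply maximizes expected payoff against the mix.
L: (1/2)·4 + (1/4)·(-1) + (1/4)·(-1) = 3/2
M: (1/2)·(-1) + (1/4)·2 + (1/4)·4 = 1
N: (1/2)·7 + (1/4)·(-4) + (1/4)·3 = 13/4
Highest expected payoff is 13/4, from N.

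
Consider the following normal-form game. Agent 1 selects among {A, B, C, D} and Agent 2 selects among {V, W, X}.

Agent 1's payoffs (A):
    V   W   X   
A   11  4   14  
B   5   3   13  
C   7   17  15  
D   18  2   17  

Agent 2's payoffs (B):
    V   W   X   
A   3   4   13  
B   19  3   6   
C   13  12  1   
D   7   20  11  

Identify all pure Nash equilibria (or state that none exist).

There is no pure-strategy Nash equilibrium

Check mutual best responses: a cell is a NE iff neither player can gain by unilaterally deviating.
Agent 1's best responses — vs V: D (payoff 18); vs W: C (payoff 17); vs X: D (payoff 17).
Agent 2's best responses — vs A: X (payoff 13); vs B: V (payoff 19); vs C: V (payoff 13); vs D: W (payoff 20).
No cell has both players best-responding. For instance, Agent 1's best reply to X is D, but against D Agent 2 prefers W over X.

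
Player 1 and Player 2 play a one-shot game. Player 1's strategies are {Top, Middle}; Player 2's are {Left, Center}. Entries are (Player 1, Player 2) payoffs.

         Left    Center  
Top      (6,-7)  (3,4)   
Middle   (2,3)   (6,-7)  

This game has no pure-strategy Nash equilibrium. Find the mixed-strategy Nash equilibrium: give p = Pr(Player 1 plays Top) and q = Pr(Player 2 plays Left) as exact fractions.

p = 10/21, q = 3/7

Each player's mixing probability is pinned down by making the *other* player indifferent.
Player 2 indifferent between Left and Center: p·(-7) + (1−p)·3 = p·4 + (1−p)·(-7) ⟹ 3 + (-10)p = (-7) + 11p ⟹ p = 10/21.
Player 1 indifferent between Top and Middle: q·6 + (1−q)·3 = q·2 + (1−q)·6 ⟹ 3 + 3q = 6 + (-4)q ⟹ q = 3/7.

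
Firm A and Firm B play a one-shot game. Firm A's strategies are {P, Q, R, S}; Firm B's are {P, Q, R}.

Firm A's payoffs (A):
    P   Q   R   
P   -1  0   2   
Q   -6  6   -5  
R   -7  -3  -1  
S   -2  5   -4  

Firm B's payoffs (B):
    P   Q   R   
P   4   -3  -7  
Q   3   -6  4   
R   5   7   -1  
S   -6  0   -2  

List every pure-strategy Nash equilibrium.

(P, P)

A profile is a Nash equilibrium when each player is best-responding to the other.
Firm A's best responses — vs P: P (payoff -1); vs Q: Q (payoff 6); vs R: P (payoff 2).
Firm B's best responses — vs P: P (payoff 4); vs Q: R (payoff 4); vs R: Q (payoff 7); vs S: Q (payoff 0).
The only mutual best response is (P, P); neither player gains by switching there.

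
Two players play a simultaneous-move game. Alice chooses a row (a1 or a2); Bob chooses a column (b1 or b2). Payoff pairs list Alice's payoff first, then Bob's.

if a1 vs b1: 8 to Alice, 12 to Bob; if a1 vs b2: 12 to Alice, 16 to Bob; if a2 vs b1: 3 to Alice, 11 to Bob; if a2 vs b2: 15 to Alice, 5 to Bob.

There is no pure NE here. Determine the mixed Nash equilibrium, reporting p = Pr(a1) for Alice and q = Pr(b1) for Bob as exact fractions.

In a mixed NE each player is indifferent between their pure strategies, so the opponent's mix sets the indifference.
Bob indifferent between b1 and b2: p·12 + (1−p)·11 = p·16 + (1−p)·5 ⟹ 11 + 1p = 5 + 11p ⟹ p = 3/5.
Alice indifferent between a1 and a2: q·8 + (1−q)·12 = q·3 + (1−q)·15 ⟹ 12 + (-4)q = 15 + (-12)q ⟹ q = 3/8.

p = 3/5, q = 3/8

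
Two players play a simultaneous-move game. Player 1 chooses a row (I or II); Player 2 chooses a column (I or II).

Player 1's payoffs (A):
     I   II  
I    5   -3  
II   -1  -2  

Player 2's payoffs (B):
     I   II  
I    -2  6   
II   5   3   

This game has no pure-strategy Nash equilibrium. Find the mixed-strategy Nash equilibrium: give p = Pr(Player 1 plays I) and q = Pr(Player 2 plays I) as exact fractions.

p = 1/5, q = 1/7

In a mixed NE each player is indifferent between their pure strategies, so the opponent's mix sets the indifference.
Player 2 indifferent between I and II: p·(-2) + (1−p)·5 = p·6 + (1−p)·3 ⟹ 5 + (-7)p = 3 + 3p ⟹ p = 1/5.
Player 1 indifferent between I and II: q·5 + (1−q)·(-3) = q·(-1) + (1−q)·(-2) ⟹ (-3) + 8q = (-2) + 1q ⟹ q = 1/7.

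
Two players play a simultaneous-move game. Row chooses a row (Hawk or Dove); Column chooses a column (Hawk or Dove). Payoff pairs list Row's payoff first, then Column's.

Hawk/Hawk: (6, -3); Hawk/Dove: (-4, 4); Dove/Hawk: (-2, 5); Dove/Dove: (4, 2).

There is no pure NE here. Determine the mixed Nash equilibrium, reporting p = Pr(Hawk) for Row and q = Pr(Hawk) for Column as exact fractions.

p = 3/10, q = 1/2

In a mixed NE each player is indifferent between their pure strategies, so the opponent's mix sets the indifference.
Column indifferent between Hawk and Dove: p·(-3) + (1−p)·5 = p·4 + (1−p)·2 ⟹ 5 + (-8)p = 2 + 2p ⟹ p = 3/10.
Row indifferent between Hawk and Dove: q·6 + (1−q)·(-4) = q·(-2) + (1−q)·4 ⟹ (-4) + 10q = 4 + (-6)q ⟹ q = 1/2.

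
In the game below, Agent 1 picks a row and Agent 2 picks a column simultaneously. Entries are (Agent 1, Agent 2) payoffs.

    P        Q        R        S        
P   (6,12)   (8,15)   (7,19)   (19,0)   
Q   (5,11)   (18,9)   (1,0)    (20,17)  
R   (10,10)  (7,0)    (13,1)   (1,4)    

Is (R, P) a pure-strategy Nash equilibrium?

Yes

Holding Agent 2 at P: Agent 1 gets 10 from R, versus 6 from P, 5 from Q. No profitable deviation for Agent 1.
Holding Agent 1 at R: Agent 2 gets 10 from P, versus 0 from Q, 1 from R, 4 from S. No profitable deviation for Agent 2 either.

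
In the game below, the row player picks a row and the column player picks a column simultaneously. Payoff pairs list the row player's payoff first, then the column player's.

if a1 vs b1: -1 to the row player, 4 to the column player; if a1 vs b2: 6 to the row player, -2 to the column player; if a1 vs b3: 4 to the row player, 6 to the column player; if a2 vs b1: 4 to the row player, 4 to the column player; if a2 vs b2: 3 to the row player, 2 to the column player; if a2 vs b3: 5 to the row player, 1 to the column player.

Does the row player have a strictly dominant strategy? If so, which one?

No strictly dominant strategy

A strategy is strictly dominant if it gives the row player a strictly higher payoff than every other strategy, against every choice by the opponent.
a1 is not dominant: against b1, a2 gives 4 > -1.
a2 is not dominant: against b2, a1 gives 6 > 3.
No single strategy is best against every opponent action.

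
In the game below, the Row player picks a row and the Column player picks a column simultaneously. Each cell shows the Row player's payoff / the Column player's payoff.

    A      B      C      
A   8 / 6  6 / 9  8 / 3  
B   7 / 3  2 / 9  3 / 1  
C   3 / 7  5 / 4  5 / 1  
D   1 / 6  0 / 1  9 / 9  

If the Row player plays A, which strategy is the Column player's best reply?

B

With the Row player fixed at A, the Column player's payoffs are: A → 6, B → 9, C → 3.
The maximum is 9, achieved by B.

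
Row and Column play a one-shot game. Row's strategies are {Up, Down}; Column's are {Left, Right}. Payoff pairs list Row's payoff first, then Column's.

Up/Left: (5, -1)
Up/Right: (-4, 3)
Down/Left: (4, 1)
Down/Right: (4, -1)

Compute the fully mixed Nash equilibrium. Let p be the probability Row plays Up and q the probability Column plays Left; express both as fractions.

Each player's mixing probability is pinned down by making the *other* player indifferent.
Column indifferent between Left and Right: p·(-1) + (1−p)·1 = p·3 + (1−p)·(-1) ⟹ 1 + (-2)p = (-1) + 4p ⟹ p = 1/3.
Row indifferent between Up and Down: q·5 + (1−q)·(-4) = q·4 + (1−q)·4 ⟹ (-4) + 9q = 4 + 0q ⟹ q = 8/9.

p = 1/3, q = 8/9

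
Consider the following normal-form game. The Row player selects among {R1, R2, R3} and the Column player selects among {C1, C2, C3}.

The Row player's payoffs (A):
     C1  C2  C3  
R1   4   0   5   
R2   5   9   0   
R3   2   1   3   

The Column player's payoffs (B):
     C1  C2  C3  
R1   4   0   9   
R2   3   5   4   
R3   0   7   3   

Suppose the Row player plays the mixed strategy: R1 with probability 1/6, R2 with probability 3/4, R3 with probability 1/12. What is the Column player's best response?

The Column player's best reply maximizes expected payoff against the mix.
C1: (1/6)·4 + (3/4)·3 + (1/12)·0 = 35/12
C2: (1/6)·0 + (3/4)·5 + (1/12)·7 = 13/3
C3: (1/6)·9 + (3/4)·4 + (1/12)·3 = 19/4
Highest expected payoff is 19/4, from C3.

C3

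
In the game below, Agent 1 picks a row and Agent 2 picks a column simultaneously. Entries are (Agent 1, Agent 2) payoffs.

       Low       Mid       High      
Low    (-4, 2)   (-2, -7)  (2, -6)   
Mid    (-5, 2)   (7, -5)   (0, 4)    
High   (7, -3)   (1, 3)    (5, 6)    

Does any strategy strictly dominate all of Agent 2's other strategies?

None

Check whether one of Agent 2's strategies beats all alternatives regardless of what the opponent does.
Low is not dominant: against Mid, High gives 4 > 2.
Mid is not dominant: against Low, Low gives 2 > -7.
High is not dominant: against Low, Low gives 2 > -6.
No single strategy is best against every opponent action.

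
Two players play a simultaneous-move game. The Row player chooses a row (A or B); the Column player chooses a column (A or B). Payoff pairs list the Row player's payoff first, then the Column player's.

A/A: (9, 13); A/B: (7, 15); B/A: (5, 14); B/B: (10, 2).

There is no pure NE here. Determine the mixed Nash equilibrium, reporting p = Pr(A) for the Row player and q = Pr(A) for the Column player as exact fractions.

p = 6/7, q = 3/7

In a mixed NE each player is indifferent between their pure strategies, so the opponent's mix sets the indifference.
The Column player indifferent between A and B: p·13 + (1−p)·14 = p·15 + (1−p)·2 ⟹ 14 + (-1)p = 2 + 13p ⟹ p = 6/7.
The Row player indifferent between A and B: q·9 + (1−q)·7 = q·5 + (1−q)·10 ⟹ 7 + 2q = 10 + (-5)q ⟹ q = 3/7.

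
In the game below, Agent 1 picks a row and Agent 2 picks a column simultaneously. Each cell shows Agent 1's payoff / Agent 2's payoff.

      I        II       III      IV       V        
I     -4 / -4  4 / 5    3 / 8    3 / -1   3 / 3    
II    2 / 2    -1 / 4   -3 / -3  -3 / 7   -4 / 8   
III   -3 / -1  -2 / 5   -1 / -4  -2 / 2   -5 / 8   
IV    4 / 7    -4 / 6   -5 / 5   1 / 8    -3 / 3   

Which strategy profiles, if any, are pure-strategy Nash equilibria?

Check mutual best responses: a cell is a NE iff neither player can gain by unilaterally deviating.
Agent 1's best responses — vs I: IV (payoff 4); vs II: I (payoff 4); vs III: I (payoff 3); vs IV: I (payoff 3); vs V: I (payoff 3).
Agent 2's best responses — vs I: III (payoff 8); vs II: V (payoff 8); vs III: V (payoff 8); vs IV: IV (payoff 8).
The only mutual best response is (I, III); neither player gains by switching there.

(I, III)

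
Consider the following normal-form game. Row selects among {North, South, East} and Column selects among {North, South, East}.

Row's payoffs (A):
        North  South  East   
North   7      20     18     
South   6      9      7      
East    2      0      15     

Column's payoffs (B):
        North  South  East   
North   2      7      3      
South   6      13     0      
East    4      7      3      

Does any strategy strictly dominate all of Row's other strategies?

Check whether one of Row's strategies beats all alternatives regardless of what the opponent does.
North strictly dominates: vs North: 7 > each of {6, 2}; vs South: 20 > each of {9, 0}; vs East: 18 > each of {7, 15}.

North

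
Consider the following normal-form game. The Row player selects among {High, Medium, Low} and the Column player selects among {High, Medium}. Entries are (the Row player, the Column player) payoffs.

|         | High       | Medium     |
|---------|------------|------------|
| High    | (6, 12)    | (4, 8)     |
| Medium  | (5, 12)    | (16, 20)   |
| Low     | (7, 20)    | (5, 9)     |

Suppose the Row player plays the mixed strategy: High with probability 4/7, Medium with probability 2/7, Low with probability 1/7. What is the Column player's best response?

High

Compute the Column player's expected payoff from each pure strategy against the given mix.
High: (4/7)·12 + (2/7)·12 + (1/7)·20 = 92/7
Medium: (4/7)·8 + (2/7)·20 + (1/7)·9 = 81/7
Highest expected payoff is 92/7, from High.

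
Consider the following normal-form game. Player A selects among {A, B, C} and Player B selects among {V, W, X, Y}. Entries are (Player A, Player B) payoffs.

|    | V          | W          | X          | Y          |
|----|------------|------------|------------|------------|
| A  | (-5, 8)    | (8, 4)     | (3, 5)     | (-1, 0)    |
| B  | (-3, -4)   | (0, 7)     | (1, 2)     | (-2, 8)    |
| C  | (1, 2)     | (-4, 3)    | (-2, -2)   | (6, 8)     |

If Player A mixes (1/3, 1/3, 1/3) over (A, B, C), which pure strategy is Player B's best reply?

Y

Compute Player B's expected payoff from each pure strategy against the given mix.
V: (1/3)·8 + (1/3)·(-4) + (1/3)·2 = 2
W: (1/3)·4 + (1/3)·7 + (1/3)·3 = 14/3
X: (1/3)·5 + (1/3)·2 + (1/3)·(-2) = 5/3
Y: (1/3)·0 + (1/3)·8 + (1/3)·8 = 16/3
Highest expected payoff is 16/3, from Y.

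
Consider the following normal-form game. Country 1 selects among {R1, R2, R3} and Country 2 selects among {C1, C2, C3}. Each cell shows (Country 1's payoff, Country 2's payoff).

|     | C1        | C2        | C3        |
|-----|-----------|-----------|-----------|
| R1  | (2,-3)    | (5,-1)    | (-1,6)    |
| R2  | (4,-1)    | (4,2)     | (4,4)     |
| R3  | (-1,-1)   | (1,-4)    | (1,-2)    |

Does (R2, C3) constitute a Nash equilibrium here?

Yes

Holding Country 2 at C3: Country 1 gets 4 from R2, versus -1 from R1, 1 from R3. No profitable deviation for Country 1.
Holding Country 1 at R2: Country 2 gets 4 from C3, versus -1 from C1, 2 from C2. No profitable deviation for Country 2 either.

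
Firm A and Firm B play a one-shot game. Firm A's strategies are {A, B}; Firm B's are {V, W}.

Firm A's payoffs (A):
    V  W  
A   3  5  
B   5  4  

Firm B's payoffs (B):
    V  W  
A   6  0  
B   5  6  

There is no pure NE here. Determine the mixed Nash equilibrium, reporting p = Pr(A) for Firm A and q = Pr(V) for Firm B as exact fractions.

p = 1/7, q = 1/3

Each player's mixing probability is pinned down by making the *other* player indifferent.
Firm B indifferent between V and W: p·6 + (1−p)·5 = p·0 + (1−p)·6 ⟹ 5 + 1p = 6 + (-6)p ⟹ p = 1/7.
Firm A indifferent between A and B: q·3 + (1−q)·5 = q·5 + (1−q)·4 ⟹ 5 + (-2)q = 4 + 1q ⟹ q = 1/3.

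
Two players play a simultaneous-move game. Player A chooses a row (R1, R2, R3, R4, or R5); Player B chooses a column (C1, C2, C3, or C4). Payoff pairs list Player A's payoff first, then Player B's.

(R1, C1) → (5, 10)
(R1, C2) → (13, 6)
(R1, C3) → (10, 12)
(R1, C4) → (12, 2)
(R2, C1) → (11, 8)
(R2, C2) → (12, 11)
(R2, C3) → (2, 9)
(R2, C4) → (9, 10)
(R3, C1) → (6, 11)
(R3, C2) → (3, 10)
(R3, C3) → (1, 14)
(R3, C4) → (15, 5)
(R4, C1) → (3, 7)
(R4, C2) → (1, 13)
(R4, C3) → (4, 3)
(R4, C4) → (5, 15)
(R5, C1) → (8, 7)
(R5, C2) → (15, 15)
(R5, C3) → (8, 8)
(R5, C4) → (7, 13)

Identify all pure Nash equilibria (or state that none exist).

(R1, C3) and (R5, C2)

Check mutual best responses: a cell is a NE iff neither player can gain by unilaterally deviating.
Player A's best responses — vs C1: R2 (payoff 11); vs C2: R5 (payoff 15); vs C3: R1 (payoff 10); vs C4: R3 (payoff 15).
Player B's best responses — vs R1: C3 (payoff 12); vs R2: C2 (payoff 11); vs R3: C3 (payoff 14); vs R4: C4 (payoff 15); vs R5: C2 (payoff 15).
Mutual best responses occur at (R1, C3) and (R5, C2); at each, neither player gains by switching.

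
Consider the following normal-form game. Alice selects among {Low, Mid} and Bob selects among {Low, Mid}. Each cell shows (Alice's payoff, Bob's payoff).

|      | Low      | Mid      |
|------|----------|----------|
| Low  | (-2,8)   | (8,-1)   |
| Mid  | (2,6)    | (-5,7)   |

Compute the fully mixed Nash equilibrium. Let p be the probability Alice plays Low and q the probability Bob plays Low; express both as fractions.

p = 1/10, q = 13/17

In a mixed NE each player is indifferent between their pure strategies, so the opponent's mix sets the indifference.
Bob indifferent between Low and Mid: p·8 + (1−p)·6 = p·(-1) + (1−p)·7 ⟹ 6 + 2p = 7 + (-8)p ⟹ p = 1/10.
Alice indifferent between Low and Mid: q·(-2) + (1−q)·8 = q·2 + (1−q)·(-5) ⟹ 8 + (-10)q = (-5) + 7q ⟹ q = 13/17.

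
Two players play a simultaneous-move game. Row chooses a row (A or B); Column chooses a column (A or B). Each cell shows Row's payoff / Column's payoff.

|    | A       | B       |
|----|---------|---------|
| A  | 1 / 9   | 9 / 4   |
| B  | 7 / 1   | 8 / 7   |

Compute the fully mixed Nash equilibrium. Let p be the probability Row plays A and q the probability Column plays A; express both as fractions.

p = 6/11, q = 1/7

In a mixed NE each player is indifferent between their pure strategies, so the opponent's mix sets the indifference.
Column indifferent between A and B: p·9 + (1−p)·1 = p·4 + (1−p)·7 ⟹ 1 + 8p = 7 + (-3)p ⟹ p = 6/11.
Row indifferent between A and B: q·1 + (1−q)·9 = q·7 + (1−q)·8 ⟹ 9 + (-8)q = 8 + (-1)q ⟹ q = 1/7.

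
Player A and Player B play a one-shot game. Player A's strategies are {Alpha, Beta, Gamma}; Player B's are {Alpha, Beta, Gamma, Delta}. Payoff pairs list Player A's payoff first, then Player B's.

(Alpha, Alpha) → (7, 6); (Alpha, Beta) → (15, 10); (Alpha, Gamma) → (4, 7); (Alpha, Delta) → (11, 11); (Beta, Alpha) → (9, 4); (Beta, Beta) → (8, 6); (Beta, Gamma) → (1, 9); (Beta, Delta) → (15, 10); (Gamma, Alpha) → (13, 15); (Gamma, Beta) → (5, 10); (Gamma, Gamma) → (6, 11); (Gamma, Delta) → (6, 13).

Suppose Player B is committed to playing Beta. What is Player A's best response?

With Player B fixed at Beta, Player A's payoffs are: Alpha → 15, Beta → 8, Gamma → 5.
The maximum is 15, achieved by Alpha.

Alpha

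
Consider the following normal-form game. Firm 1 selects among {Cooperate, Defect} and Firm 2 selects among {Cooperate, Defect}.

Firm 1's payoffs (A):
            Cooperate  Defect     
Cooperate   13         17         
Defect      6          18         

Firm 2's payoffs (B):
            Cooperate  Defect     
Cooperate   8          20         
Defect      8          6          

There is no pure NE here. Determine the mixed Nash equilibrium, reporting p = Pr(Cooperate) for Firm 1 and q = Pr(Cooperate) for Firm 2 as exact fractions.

In a mixed NE each player is indifferent between their pure strategies, so the opponent's mix sets the indifference.
Firm 2 indifferent between Cooperate and Defect: p·8 + (1−p)·8 = p·20 + (1−p)·6 ⟹ 8 + 0p = 6 + 14p ⟹ p = 1/7.
Firm 1 indifferent between Cooperate and Defect: q·13 + (1−q)·17 = q·6 + (1−q)·18 ⟹ 17 + (-4)q = 18 + (-12)q ⟹ q = 1/8.

p = 1/7, q = 1/8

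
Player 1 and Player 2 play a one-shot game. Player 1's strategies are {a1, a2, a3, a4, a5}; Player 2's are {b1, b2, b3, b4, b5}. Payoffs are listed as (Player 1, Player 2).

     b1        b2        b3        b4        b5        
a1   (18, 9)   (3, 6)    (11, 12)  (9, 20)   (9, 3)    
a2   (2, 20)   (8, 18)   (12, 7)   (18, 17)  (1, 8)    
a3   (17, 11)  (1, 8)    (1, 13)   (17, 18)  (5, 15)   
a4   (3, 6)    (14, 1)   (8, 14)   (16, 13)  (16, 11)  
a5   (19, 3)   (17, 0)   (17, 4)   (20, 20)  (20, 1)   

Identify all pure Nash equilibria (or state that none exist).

Check mutual best responses: a cell is a NE iff neither player can gain by unilaterally deviating.
Player 1's best responses — vs b1: a5 (payoff 19); vs b2: a5 (payoff 17); vs b3: a5 (payoff 17); vs b4: a5 (payoff 20); vs b5: a5 (payoff 20).
Player 2's best responses — vs a1: b4 (payoff 20); vs a2: b1 (payoff 20); vs a3: b4 (payoff 18); vs a4: b3 (payoff 14); vs a5: b4 (payoff 20).
The only mutual best response is (a5, b4); neither player gains by switching there.

(a5, b4)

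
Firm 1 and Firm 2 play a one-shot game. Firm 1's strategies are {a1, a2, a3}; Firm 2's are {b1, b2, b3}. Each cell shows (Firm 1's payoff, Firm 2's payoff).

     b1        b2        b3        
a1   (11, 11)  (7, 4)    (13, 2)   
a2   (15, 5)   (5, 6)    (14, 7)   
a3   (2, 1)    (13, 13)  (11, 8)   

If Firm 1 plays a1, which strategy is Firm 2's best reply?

With Firm 1 fixed at a1, Firm 2's payoffs are: b1 → 11, b2 → 4, b3 → 2.
The maximum is 11, achieved by b1.

b1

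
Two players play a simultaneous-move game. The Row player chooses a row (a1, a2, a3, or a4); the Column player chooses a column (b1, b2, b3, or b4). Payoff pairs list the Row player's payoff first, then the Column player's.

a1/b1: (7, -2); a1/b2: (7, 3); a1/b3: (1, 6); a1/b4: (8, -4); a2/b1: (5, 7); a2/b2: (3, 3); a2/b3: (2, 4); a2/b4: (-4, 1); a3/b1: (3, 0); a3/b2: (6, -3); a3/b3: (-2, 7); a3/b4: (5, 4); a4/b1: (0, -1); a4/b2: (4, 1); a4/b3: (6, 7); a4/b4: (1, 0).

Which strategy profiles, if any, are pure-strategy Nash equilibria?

Check mutual best responses: a cell is a NE iff neither player can gain by unilaterally deviating.
The Row player's best responses — vs b1: a1 (payoff 7); vs b2: a1 (payoff 7); vs b3: a4 (payoff 6); vs b4: a1 (payoff 8).
The Column player's best responses — vs a1: b3 (payoff 6); vs a2: b1 (payoff 7); vs a3: b3 (payoff 7); vs a4: b3 (payoff 7).
The only mutual best response is (a4, b3); neither player gains by switching there.

(a4, b3)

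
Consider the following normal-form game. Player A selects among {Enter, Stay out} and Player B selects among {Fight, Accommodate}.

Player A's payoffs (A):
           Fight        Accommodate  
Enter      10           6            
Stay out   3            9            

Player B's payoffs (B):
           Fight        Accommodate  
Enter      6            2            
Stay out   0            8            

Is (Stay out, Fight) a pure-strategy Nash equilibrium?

Holding Player B at Fight: Player A gets 3 from Stay out but could get 10 by switching to Enter. Player A has a profitable deviation.

No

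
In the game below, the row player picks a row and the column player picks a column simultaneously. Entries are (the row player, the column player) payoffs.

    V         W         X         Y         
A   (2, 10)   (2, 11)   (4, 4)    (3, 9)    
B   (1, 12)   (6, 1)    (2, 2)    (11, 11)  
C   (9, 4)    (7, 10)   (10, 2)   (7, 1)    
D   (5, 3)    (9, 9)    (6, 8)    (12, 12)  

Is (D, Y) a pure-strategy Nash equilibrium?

Holding the column player at Y: the row player gets 12 from D, versus 3 from A, 11 from B, 7 from C. No profitable deviation for the row player.
Holding the row player at D: the column player gets 12 from Y, versus 3 from V, 9 from W, 8 from X. No profitable deviation for the column player either.

Yes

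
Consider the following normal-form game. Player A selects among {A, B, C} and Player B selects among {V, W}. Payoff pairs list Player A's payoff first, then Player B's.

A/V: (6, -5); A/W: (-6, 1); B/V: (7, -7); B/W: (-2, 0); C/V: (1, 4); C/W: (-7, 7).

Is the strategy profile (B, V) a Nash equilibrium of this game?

No

Holding Player B at V: Player A gets 7 from B, versus 6 from A, 1 from C. No profitable deviation for Player A.
Holding Player A at B: Player B gets -7 from V but could get 0 by switching to W. Player B has a profitable deviation.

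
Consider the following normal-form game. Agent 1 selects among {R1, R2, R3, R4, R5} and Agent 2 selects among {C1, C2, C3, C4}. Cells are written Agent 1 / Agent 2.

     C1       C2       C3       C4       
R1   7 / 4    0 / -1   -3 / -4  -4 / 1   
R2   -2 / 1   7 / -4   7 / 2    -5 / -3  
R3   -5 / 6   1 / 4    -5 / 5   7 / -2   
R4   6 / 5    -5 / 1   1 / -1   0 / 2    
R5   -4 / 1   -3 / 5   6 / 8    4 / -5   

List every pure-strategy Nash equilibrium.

Find each player's best response to every opponent strategy; NE are the intersections.
Agent 1's best responses — vs C1: R1 (payoff 7); vs C2: R2 (payoff 7); vs C3: R2 (payoff 7); vs C4: R3 (payoff 7).
Agent 2's best responses — vs R1: C1 (payoff 4); vs R2: C3 (payoff 2); vs R3: C1 (payoff 6); vs R4: C1 (payoff 5); vs R5: C3 (payoff 8).
Mutual best responses occur at (R1, C1) and (R2, C3); at each, neither player gains by switching.

(R1, C1) and (R2, C3)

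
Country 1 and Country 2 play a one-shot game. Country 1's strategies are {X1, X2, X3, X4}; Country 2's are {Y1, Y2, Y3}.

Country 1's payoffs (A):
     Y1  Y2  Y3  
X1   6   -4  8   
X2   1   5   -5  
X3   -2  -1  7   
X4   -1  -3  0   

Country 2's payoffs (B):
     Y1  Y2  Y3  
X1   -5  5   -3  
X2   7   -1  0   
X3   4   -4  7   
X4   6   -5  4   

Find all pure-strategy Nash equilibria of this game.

None

Find each player's best response to every opponent strategy; NE are the intersections.
Country 1's best responses — vs Y1: X1 (payoff 6); vs Y2: X2 (payoff 5); vs Y3: X1 (payoff 8).
Country 2's best responses — vs X1: Y2 (payoff 5); vs X2: Y1 (payoff 7); vs X3: Y3 (payoff 7); vs X4: Y1 (payoff 6).
No cell has both players best-responding. For instance, Country 1's best reply to Y1 is X1, but against X1 Country 2 prefers Y2 over Y1.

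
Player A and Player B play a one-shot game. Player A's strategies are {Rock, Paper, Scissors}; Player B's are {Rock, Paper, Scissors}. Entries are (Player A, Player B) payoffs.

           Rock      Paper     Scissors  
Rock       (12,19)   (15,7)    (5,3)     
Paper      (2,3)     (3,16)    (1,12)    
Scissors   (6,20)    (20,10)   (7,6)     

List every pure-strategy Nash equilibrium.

(Rock, Rock)

Find each player's best response to every opponent strategy; NE are the intersections.
Player A's best responses — vs Rock: Rock (payoff 12); vs Paper: Scissors (payoff 20); vs Scissors: Scissors (payoff 7).
Player B's best responses — vs Rock: Rock (payoff 19); vs Paper: Paper (payoff 16); vs Scissors: Rock (payoff 20).
The only mutual best response is (Rock, Rock); neither player gains by switching there.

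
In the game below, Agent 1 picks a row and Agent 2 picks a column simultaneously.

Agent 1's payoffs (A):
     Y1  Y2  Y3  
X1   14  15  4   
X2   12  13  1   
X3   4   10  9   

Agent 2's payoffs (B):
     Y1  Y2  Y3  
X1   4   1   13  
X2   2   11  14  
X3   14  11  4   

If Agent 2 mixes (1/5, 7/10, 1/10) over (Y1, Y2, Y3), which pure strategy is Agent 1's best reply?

X1

Agent 1's best reply maximizes expected payoff against the mix.
X1: (1/5)·14 + (7/10)·15 + (1/10)·4 = 137/10
X2: (1/5)·12 + (7/10)·13 + (1/10)·1 = 58/5
X3: (1/5)·4 + (7/10)·10 + (1/10)·9 = 87/10
Highest expected payoff is 137/10, from X1.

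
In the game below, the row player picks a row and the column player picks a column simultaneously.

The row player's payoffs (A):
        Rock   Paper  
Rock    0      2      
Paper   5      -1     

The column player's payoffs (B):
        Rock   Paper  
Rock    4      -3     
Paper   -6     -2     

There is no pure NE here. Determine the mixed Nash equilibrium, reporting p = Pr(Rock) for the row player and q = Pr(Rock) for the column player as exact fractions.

Each player's mixing probability is pinned down by making the *other* player indifferent.
The column player indifferent between Rock and Paper: p·4 + (1−p)·(-6) = p·(-3) + (1−p)·(-2) ⟹ (-6) + 10p = (-2) + (-1)p ⟹ p = 4/11.
The row player indifferent between Rock and Paper: q·0 + (1−q)·2 = q·5 + (1−q)·(-1) ⟹ 2 + (-2)q = (-1) + 6q ⟹ q = 3/8.

p = 4/11, q = 3/8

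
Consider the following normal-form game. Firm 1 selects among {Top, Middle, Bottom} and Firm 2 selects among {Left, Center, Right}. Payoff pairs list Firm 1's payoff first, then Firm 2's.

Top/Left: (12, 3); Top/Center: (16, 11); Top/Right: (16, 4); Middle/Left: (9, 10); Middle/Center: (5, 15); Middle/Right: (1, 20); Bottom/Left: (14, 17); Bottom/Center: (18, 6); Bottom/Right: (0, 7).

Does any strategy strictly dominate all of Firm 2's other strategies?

No strictly dominant strategy

Check whether one of Firm 2's strategies beats all alternatives regardless of what the opponent does.
Left is not dominant: against Top, Center gives 11 > 3.
Center is not dominant: against Middle, Right gives 20 > 15.
Right is not dominant: against Top, Center gives 11 > 4.
No single strategy is best against every opponent action.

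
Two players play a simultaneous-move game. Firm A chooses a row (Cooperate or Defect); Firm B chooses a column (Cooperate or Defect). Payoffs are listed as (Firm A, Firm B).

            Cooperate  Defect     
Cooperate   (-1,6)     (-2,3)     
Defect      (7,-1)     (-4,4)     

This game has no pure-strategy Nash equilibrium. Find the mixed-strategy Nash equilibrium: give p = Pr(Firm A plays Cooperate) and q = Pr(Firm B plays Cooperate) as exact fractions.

In a mixed NE each player is indifferent between their pure strategies, so the opponent's mix sets the indifference.
Firm B indifferent between Cooperate and Defect: p·6 + (1−p)·(-1) = p·3 + (1−p)·4 ⟹ (-1) + 7p = 4 + (-1)p ⟹ p = 5/8.
Firm A indifferent between Cooperate and Defect: q·(-1) + (1−q)·(-2) = q·7 + (1−q)·(-4) ⟹ (-2) + 1q = (-4) + 11q ⟹ q = 1/5.

p = 5/8, q = 1/5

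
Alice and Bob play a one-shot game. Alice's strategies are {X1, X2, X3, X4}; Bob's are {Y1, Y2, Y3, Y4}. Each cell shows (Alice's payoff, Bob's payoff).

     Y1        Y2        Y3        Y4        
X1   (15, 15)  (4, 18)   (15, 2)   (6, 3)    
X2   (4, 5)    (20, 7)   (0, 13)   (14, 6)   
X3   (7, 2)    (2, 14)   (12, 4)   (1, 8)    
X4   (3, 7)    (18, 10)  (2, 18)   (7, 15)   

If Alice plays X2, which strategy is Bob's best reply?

Y3

With Alice fixed at X2, Bob's payoffs are: Y1 → 5, Y2 → 7, Y3 → 13, Y4 → 6.
The maximum is 13, achieved by Y3.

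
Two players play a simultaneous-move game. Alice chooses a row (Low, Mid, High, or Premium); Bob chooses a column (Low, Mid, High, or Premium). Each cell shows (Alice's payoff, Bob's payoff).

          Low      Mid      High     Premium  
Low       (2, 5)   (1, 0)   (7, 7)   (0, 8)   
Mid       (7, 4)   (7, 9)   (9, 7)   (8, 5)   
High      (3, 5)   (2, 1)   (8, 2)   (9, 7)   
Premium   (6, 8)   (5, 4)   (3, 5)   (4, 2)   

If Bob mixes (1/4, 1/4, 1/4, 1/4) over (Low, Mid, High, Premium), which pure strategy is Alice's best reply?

Alice's best reply maximizes expected payoff against the mix.
Low: (1/4)·2 + (1/4)·1 + (1/4)·7 + (1/4)·0 = 5/2
Mid: (1/4)·7 + (1/4)·7 + (1/4)·9 + (1/4)·8 = 31/4
High: (1/4)·3 + (1/4)·2 + (1/4)·8 + (1/4)·9 = 11/2
Premium: (1/4)·6 + (1/4)·5 + (1/4)·3 + (1/4)·4 = 9/2
Highest expected payoff is 31/4, from Mid.

Mid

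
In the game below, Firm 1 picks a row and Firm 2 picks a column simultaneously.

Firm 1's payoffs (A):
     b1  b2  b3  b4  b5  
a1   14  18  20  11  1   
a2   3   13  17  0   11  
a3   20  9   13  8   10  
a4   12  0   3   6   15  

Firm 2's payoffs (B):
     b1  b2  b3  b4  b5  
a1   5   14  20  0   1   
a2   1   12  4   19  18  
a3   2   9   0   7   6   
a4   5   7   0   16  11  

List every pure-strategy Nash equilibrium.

(a1, b3)

Find each player's best response to every opponent strategy; NE are the intersections.
Firm 1's best responses — vs b1: a3 (payoff 20); vs b2: a1 (payoff 18); vs b3: a1 (payoff 20); vs b4: a1 (payoff 11); vs b5: a4 (payoff 15).
Firm 2's best responses — vs a1: b3 (payoff 20); vs a2: b4 (payoff 19); vs a3: b2 (payoff 9); vs a4: b4 (payoff 16).
The only mutual best response is (a1, b3); neither player gains by switching there.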